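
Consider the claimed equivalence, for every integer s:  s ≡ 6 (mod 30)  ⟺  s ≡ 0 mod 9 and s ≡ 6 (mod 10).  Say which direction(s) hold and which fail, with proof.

(⇒) This fails: s = 66 gives 66 ≡ 6 (mod 30) but 66 ≡ 3 (mod 9), so the conjunction on the right does not hold.

(⇐) Conversely, if s ≡ 0 (mod 9) and s ≡ 6 (mod 10), then by the Chinese remainder theorem s ≡ 36 (mod 90). Since 36 ≡ 6 (mod 30) and 30 ∣ 90, we get s ≡ 6 (mod 30).

(⇒) fails; (⇐) holds.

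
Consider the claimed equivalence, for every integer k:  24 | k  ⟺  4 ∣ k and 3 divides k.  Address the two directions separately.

The forward direction holds; the converse fails.

[⇐] This fails: take k = 12. Both 4 ∣ 12 and 3 ∣ 12, yet 12 is not a multiple of 24 (since 12 = 0·24 + 12), so 24 ∤ 12.

[⇒] If 24 ∣ k, write k = 24q. Since 24 = 6·4, k = 4·(6q), so 4 ∣ k; and since 24 = 8·3, k = 3·(8q), so 3 ∣ k.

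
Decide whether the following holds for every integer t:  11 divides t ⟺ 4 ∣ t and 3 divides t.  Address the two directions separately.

[⇒] This fails: take t = 11. Certainly 11 ∣ 11, but 4 ∤ 11.

[⇐] This fails: take t = 12. Both 4 ∣ 12 and 3 ∣ 12, yet 12 is not a multiple of 11 (since 12 = 1·11 + 1), so 11 ∤ 12.

Neither implication holds.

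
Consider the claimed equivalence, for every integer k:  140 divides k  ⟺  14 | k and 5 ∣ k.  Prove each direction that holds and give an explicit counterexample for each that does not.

Only the forward direction holds.

(→) If 140 ∣ k, write k = 140q. Since 140 = 10·14, k = 14·(10q), so 14 ∣ k; and since 140 = 28·5, k = 5·(28q), so 5 ∣ k.

(←) This fails: take k = 70. Both 14 ∣ 70 and 5 ∣ 70, yet 70 is not a multiple of 140 (since 70 = 0·140 + 70), so 140 ∤ 70.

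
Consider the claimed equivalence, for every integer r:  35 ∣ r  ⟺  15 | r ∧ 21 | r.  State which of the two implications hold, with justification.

Only the converse holds.

Forward direction. This fails: take r = 35. Certainly 35 ∣ 35, but 15 ∤ 35.

Converse. Suppose 15 ∣ r and 21 ∣ r. Any common multiple of 15 and 21 is a multiple of their lcm; here lcm(15, 21) = 15·21/gcd(15, 21) = 315/3 = 105, so 105 ∣ r. Since 35 ∣ 105, it follows that 35 ∣ r.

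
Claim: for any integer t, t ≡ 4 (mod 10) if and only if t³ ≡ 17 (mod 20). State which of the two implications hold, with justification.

Neither direction holds.

(⇒) This fails: take t = 4. Then 4 ≡ 4 (mod 10), but 4³ = 64 ≡ 4 (mod 20), not 17.

(⇐) This fails: take t = 13. Then 13³ = 2197 ≡ 17 (mod 20), yet 13 ≡ 3 (mod 10), not 4.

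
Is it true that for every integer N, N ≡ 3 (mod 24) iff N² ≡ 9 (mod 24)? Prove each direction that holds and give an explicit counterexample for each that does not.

Not equivalent: only (⇒) holds.

Forward direction. Suppose N ≡ 3 (mod 24). Write N = 24j + 3. Then (24j + 3)² = 576j² + 144j + 9 = 24(24j² + 6j) + 9, so N² ≡ 9 (mod 24).

Converse. This fails: take N = 9. Then 9² = 81 ≡ 9 (mod 24), yet 9 ≡ 9 (mod 24), not 3.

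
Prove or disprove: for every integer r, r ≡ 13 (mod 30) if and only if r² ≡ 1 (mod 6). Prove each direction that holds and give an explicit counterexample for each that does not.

(⇐) This fails: take r = 1. Then 1² = 1 ≡ 1 (mod 6), yet 1 ≡ 1 (mod 30), not 13.

(⇒) Suppose r ≡ 13 (mod 30). Then r² ≡ 13² = 169 (mod 30), and since 6 ∣ 30, also r² ≡ 1 (mod 6).

The forward direction holds; the converse fails.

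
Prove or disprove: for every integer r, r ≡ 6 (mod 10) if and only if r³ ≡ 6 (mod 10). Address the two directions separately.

[⇒] Suppose r ≡ 6 (mod 10). Write r = 10j + 6. Then (10j + 6)³ = 1000j³ + 1800j² + 1080j + 216 = 10(100j³ + 180j² + 108j + 21) + 6, so r³ ≡ 6 (mod 10).

[⇐] For the converse, argue contrapositively. If r ≢ 6 (mod 10), then r is congruent to one of 0, 1, 2, 3, 4, 5, 7, 8, 9 modulo 10, and these give r³ ≡ 0, 1, 8, 7, 4, 5, 3, 2, 9 respectively — never 6.

Both directions hold.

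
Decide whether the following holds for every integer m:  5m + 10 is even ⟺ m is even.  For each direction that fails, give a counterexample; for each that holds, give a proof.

Both implications hold.

Forward direction. Suppose 5m + 10 is even. Since 5 is odd, 5m and m have the same parity, so 5m + 10 ≡ m + 10 (mod 2). As 10 is even, 5m + 10 is even exactly when m is even. Thus m is even.

Converse. Suppose m is even; write m = 2j. Then 5m + 10 = 5·(2j) + 10 = 2·5j + 10, which is even.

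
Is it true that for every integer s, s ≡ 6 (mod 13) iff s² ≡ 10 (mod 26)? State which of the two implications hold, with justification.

Both directions fail.

Forward direction. This fails: take s = 19. Then 19 ≡ 6 (mod 13), but 19² = 361 ≡ 23 (mod 26), not 10.

Converse. This fails: take s = 20. Then 20² = 400 ≡ 10 (mod 26), yet 20 ≡ 7 (mod 13), not 6.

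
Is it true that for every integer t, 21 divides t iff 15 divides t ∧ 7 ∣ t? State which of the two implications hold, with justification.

Only the converse holds.

(←) Suppose 15 ∣ t and 7 ∣ t. Any common multiple of 15 and 7 is a multiple of their lcm; here gcd(15, 7) = 1, so lcm(15, 7) = 15·7 = 105, so 105 ∣ t. Since 21 ∣ 105, it follows that 21 ∣ t.

(→) This fails: take t = 21. Certainly 21 ∣ 21, but 15 ∤ 21.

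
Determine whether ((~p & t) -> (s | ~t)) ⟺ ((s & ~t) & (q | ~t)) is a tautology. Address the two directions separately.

Converse. Assume the antecedent. If s is true, (~p & t) -> (s | ~t) reduces to true regardless of the other variables. If s is false, the antecedent cannot hold. Either way (~p & t) -> (s | ~t) holds.

Forward direction. This fails. Under s = F, p = F, t = F, q = F, the left side is true but the right side is false.

Not equivalent: only (⇐) holds.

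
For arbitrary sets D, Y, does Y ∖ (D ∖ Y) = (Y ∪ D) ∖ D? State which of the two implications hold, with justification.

Forward inclusion. This inclusion fails. Take D = {1}, Y = {1}; then 1 ∈ Y ∖ (D ∖ Y) but 1 ∉ (Y ∪ D) ∖ D.

Reverse inclusion. Let x ∈ (Y ∪ D) ∖ D. Then x ∈ Y and x ∉ D, from which x ∈ Y ∖ (D ∖ Y).

Only the reverse inclusion holds.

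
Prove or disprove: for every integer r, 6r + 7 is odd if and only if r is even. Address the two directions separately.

(⇒) fails; (⇐) holds.

Forward direction. This fails: take r = 3. Then 6r + 7 = 25, which is odd, yet r = 3 is odd, not even.

Converse. Suppose r is even. Since 6 is even, 6r is even for every r, so 6r + 7 has the same parity as 7, which is odd. Hence 6r + 7 is odd.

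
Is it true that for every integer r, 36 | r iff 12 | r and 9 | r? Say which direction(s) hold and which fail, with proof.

The biconditional holds.

[⇒] If 36 ∣ r, write r = 36q. Since 36 = 3·12, r = 12·(3q), so 12 ∣ r; and since 36 = 4·9, r = 9·(4q), so 9 ∣ r.

[⇐] Suppose 12 ∣ r and 9 ∣ r. Any common multiple of 12 and 9 is a multiple of their lcm; here lcm(12, 9) = 12·9/gcd(12, 9) = 108/3 = 36, so 36 ∣ r.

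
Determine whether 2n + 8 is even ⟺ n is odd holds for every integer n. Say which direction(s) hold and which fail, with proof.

Forward direction. This fails: take n = 4. Then 2n + 8 = 16, which is even, yet n = 4 is even, not odd.

Converse. Suppose n is odd. Since 2 is even, 2n is even for every n, so 2n + 8 has the same parity as 8, which is even. Hence 2n + 8 is even.

Only the reverse direction holds.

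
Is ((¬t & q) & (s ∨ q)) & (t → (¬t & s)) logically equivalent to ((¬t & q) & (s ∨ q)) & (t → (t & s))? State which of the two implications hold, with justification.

Both directions hold; the statement is true.

[⇒] Assume the antecedent. If t is true, the antecedent cannot hold. If t is false, the antecedent forces (t = F, s = F, q = T) or (t = F, s = T, q = T), and the consequent holds there. Either way the consequent holds.

[⇐] Assume the antecedent. If t is true, the antecedent cannot hold. If t is false, the antecedent forces (t = F, s = F, q = T) or (t = F, s = T, q = T), and the consequent holds there. Either way the consequent holds.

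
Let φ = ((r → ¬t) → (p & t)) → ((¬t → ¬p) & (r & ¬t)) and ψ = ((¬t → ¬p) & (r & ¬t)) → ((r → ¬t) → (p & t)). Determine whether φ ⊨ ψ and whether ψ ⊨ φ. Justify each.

(→) This fails. Under t = F, p = F, r = T, the left side is true but the right side is false.

(←) This fails. Under t = T, p = T, r = F, the left side is false but the right side is true.

Both directions fail.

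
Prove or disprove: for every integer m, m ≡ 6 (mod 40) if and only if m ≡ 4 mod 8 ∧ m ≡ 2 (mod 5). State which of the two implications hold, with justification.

(⟹) This fails: m = 6 gives 6 ≡ 6 (mod 40) but 6 ≡ 6 (mod 8), so the conjunction on the right does not hold.

(⟸) This fails: m = 12 satisfies both congruences on the right (12 ≡ 4 mod 8 and 12 ≡ 2 mod 5) yet 12 ≡ 12 (mod 40), not 6.

Both directions fail.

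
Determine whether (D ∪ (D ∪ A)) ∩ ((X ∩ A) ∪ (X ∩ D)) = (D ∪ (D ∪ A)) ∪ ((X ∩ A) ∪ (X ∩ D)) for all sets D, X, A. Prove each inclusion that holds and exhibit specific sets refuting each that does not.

(⟸) This inclusion fails. Take D = {1}, X = ∅, A = ∅; then 1 ∈ (D ∪ (D ∪ A)) ∪ ((X ∩ A) ∪ (X ∩ D)) but 1 ∉ (D ∪ (D ∪ A)) ∩ ((X ∩ A) ∪ (X ∩ D)).

(⟹) Let x ∈ (D ∪ (D ∪ A)) ∩ ((X ∩ A) ∪ (X ∩ D)). Then either x ∈ D ∩ X and x ∉ A; or x ∈ X ∩ A and x ∉ D; or x ∈ D ∩ X ∩ A. In each case x ∈ (D ∪ (D ∪ A)) ∪ ((X ∩ A) ∪ (X ∩ D)), so (D ∪ (D ∪ A)) ∩ ((X ∩ A) ∪ (X ∩ D)) ⊆ (D ∪ (D ∪ A)) ∪ ((X ∩ A) ∪ (X ∩ D)).

Only the forward inclusion holds.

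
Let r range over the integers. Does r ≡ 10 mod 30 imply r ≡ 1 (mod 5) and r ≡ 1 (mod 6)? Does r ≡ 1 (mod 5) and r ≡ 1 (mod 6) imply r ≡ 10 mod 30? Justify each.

Both directions fail.

(⟹) This fails: r = 10 gives 10 ≡ 10 (mod 30) but 10 ≡ 0 (mod 5), so the conjunction on the right does not hold.

(⟸) This fails: r = 1 satisfies both congruences on the right (1 ≡ 1 mod 5 and 1 ≡ 1 mod 6) yet 1 ≡ 1 (mod 30), not 10.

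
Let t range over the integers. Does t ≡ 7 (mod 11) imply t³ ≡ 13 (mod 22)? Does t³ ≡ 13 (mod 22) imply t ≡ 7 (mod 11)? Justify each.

The forward direction fails; the converse holds.

[⇒] This fails: take t = 18. Then 18 ≡ 7 (mod 11), but 18³ = 5832 ≡ 2 (mod 22), not 13.

[⇐] Conversely, the residues r modulo 22 with r³ ≡ 13 (mod 22) are exactly {7}, and each is ≡ 7 (mod 11).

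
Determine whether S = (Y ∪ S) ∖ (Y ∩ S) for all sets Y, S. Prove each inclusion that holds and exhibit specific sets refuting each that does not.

Neither inclusion holds.

Forward inclusion. This inclusion fails. Take Y = {1}, S = {1}; then 1 ∈ S but 1 ∉ (Y ∪ S) ∖ (Y ∩ S).

Reverse inclusion. This inclusion fails. Take Y = {1}, S = ∅; then 1 ∈ (Y ∪ S) ∖ (Y ∩ S) but 1 ∉ S.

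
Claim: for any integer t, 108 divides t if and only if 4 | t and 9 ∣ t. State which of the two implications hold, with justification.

(⇒) holds; (⇐) fails.

[⇒] If 108 ∣ t, write t = 108q. Since 108 = 27·4, t = 4·(27q), so 4 ∣ t; and since 108 = 12·9, t = 9·(12q), so 9 ∣ t.

[⇐] This fails: take t = 36. Both 4 ∣ 36 and 9 ∣ 36, yet 36 is not a multiple of 108 (since 36 = 0·108 + 36), so 108 ∤ 36.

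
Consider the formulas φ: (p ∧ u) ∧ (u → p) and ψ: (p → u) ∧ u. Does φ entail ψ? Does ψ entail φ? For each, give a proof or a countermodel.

(⟹) Assume the antecedent. If u is true, (p → u) ∧ u reduces to true regardless of the other variables. If u is false, the antecedent cannot hold. Either way (p → u) ∧ u holds.

(⟸) This fails. Under u = T, p = F, the left side is false but the right side is true.

The forward direction holds; the converse fails.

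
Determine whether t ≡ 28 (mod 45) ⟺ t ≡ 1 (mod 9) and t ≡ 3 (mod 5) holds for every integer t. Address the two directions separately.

Forward direction. Suppose t ≡ 28 (mod 45); write t = 45j + 28. Since 9 ∣ 45, reducing mod 9 gives t ≡ 28 ≡ 1 (mod 9); since 5 ∣ 45, reducing mod 5 gives t ≡ 28 ≡ 3 (mod 5).

Converse. If t ≡ 1 (mod 9) and t ≡ 3 (mod 5), then by the Chinese remainder theorem t ≡ 28 (mod 45). This is exactly t ≡ 28 (mod 45).

The biconditional holds.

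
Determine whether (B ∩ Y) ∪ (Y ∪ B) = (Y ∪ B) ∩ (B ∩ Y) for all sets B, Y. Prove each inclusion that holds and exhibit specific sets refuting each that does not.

(⊆) fails; (⊇) holds.

Forward inclusion. This inclusion fails. Take B = {1}, Y = ∅; then 1 ∈ (B ∩ Y) ∪ (Y ∪ B) but 1 ∉ (Y ∪ B) ∩ (B ∩ Y).

Reverse inclusion. Let x ∈ (Y ∪ B) ∩ (B ∩ Y). Then x ∈ B ∩ Y, from which x ∈ (B ∩ Y) ∪ (Y ∪ B).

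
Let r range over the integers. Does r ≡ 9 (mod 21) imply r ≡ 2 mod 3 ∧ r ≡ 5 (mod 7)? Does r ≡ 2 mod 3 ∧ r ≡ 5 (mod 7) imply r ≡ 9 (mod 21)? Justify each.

[⇒] This fails: r = 9 gives 9 ≡ 9 (mod 21) but 9 ≡ 0 (mod 3), so the conjunction on the right does not hold.

[⇐] This fails: r = 5 satisfies both congruences on the right (5 ≡ 2 mod 3 and 5 ≡ 5 mod 7) yet 5 ≡ 5 (mod 21), not 9.

Both directions fail.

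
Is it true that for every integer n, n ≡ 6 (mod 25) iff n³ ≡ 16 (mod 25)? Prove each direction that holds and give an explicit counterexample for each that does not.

Both directions hold; the statement is true.

(→) Suppose n ≡ 6 (mod 25). Write n = 25j + 6. Then (25j + 6)³ = 15625j³ + 11250j² + 2700j + 216 = 25(625j³ + 450j² + 108j + 8) + 16, so n³ ≡ 16 (mod 25).

(←) Conversely, suppose n³ ≡ 16 (mod 25). The only residue r in {0, …, 24} with r³ ≡ 16 (mod 25) is r = 6, so n ≡ 6 (mod 25).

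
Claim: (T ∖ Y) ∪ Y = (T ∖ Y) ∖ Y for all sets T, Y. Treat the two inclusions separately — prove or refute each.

(⊆) This inclusion fails. Take T = ∅, Y = {1}; then 1 ∈ (T ∖ Y) ∪ Y but 1 ∉ (T ∖ Y) ∖ Y.

(⊇) Let x ∈ (T ∖ Y) ∖ Y. Then x ∈ T and x ∉ Y, from which x ∈ (T ∖ Y) ∪ Y.

(⊆) fails; (⊇) holds.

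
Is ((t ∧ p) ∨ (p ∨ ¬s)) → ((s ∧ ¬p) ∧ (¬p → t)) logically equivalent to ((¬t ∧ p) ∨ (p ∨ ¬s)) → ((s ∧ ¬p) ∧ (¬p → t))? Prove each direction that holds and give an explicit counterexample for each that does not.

Both implications hold.

Forward direction. Assume the antecedent. If t is true, the antecedent forces (t = T, p = F, s = T), and the consequent holds there. If t is false, the antecedent forces (t = F, p = F, s = T), and the consequent holds there. Either way the consequent holds.

Converse. Assume the antecedent. If t is true, the antecedent forces (t = T, p = F, s = T), and the consequent holds there. If t is false, the antecedent forces (t = F, p = F, s = T), and the consequent holds there. Either way the consequent holds.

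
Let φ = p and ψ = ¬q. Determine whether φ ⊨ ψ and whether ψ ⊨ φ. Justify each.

Neither direction holds.

(⟹) This fails. Under p = T, q = T, the left side is true but the right side is false.

(⟸) This fails. Under p = F, q = F, the left side is false but the right side is true.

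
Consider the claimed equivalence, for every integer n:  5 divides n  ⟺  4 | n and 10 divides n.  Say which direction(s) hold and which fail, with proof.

(→) This fails: take n = 5. Certainly 5 ∣ 5, but 4 ∤ 5.

(←) Suppose 4 ∣ n and 10 ∣ n. Any common multiple of 4 and 10 is a multiple of their lcm; here lcm(4, 10) = 4·10/gcd(4, 10) = 40/2 = 20, so 20 ∣ n. Since 5 ∣ 20, it follows that 5 ∣ n.

Not equivalent: only (⇐) holds.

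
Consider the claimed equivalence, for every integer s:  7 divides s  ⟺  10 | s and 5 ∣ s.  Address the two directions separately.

Forward direction. This fails: take s = 7. Certainly 7 ∣ 7, but 10 ∤ 7.

Converse. This fails: take s = 10. Both 10 ∣ 10 and 5 ∣ 10, yet 10 is not a multiple of 7 (since 10 = 1·7 + 3), so 7 ∤ 10.

Neither direction holds.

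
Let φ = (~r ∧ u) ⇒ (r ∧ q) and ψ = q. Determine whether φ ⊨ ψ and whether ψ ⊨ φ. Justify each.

(⇒) fails and (⇐) fails.

[⇒] This fails. Under u = F, q = F, r = F, the left side is true but the right side is false.

[⇐] This fails. Under u = T, q = T, r = F, the left side is false but the right side is true.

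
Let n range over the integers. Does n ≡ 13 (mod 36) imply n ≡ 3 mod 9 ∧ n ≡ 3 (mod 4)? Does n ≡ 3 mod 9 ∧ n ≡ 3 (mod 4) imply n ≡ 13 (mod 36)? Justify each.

Neither direction holds.

Forward direction. This fails: n = 13 gives 13 ≡ 13 (mod 36) but 13 ≡ 4 (mod 9), so the conjunction on the right does not hold.

Converse. This fails: n = 3 satisfies both congruences on the right (3 ≡ 3 mod 9 and 3 ≡ 3 mod 4) yet 3 ≡ 3 (mod 36), not 13.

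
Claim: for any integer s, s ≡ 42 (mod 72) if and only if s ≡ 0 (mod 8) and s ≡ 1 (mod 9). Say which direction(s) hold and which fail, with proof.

[⇒] This fails: s = 42 gives 42 ≡ 42 (mod 72) but 42 ≡ 2 (mod 8), so the conjunction on the right does not hold.

[⇐] This fails: s = 64 satisfies both congruences on the right (64 ≡ 0 mod 8 and 64 ≡ 1 mod 9) yet 64 ≡ 64 (mod 72), not 42.

Neither implication holds.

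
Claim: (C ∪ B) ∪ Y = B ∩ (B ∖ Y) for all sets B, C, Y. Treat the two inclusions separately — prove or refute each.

(⊆) fails; (⊇) holds.

(⊆) This inclusion fails. Take B = ∅, C = {1}, Y = ∅; then 1 ∈ (C ∪ B) ∪ Y but 1 ∉ B ∩ (B ∖ Y).

(⊇) Let x ∈ B ∩ (B ∖ Y). Then either x ∈ B and x ∉ C, Y; or x ∈ B ∩ C and x ∉ Y. In each case x ∈ (C ∪ B) ∪ Y, so B ∩ (B ∖ Y) ⊆ (C ∪ B) ∪ Y.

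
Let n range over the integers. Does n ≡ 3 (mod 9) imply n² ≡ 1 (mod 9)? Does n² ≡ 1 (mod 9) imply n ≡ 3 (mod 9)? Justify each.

Both directions fail.

Forward direction. This fails: take n = 3. Then 3 ≡ 3 (mod 9), but 3² = 9 ≡ 0 (mod 9), not 1.

Converse. This fails: take n = 1. Then 1² = 1 ≡ 1 (mod 9), yet 1 ≡ 1 (mod 9), not 3.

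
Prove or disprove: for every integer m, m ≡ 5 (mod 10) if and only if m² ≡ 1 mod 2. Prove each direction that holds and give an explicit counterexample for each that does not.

(⇒) holds; (⇐) fails.

[⇒] Suppose m ≡ 5 (mod 10). Then m² ≡ 5² = 25 (mod 10), and since 2 ∣ 10, also m² ≡ 1 (mod 2).

[⇐] This fails: take m = 1. Then 1² = 1 ≡ 1 (mod 2), yet 1 ≡ 1 (mod 10), not 5.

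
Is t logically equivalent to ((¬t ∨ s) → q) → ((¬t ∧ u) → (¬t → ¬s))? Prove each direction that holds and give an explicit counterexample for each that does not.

Forward direction. Assume the antecedent. If t is true, the consequent reduces to true regardless of the other variables. If t is false, the antecedent cannot hold. Either way the consequent holds.

Converse. This fails. Under t = F, q = F, u = F, s = F, the left side is false but the right side is true.

Only the forward implication holds.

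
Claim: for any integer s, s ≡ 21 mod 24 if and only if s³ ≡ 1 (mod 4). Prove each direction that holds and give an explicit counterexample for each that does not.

[⇐] This fails: take s = 1. Then 1³ = 1 ≡ 1 (mod 4), yet 1 ≡ 1 (mod 24), not 21.

[⇒] Suppose s ≡ 21 (mod 24). Then s³ ≡ 21³ = 9261 (mod 24), and since 4 ∣ 24, also s³ ≡ 1 (mod 4).

(⇒) holds; (⇐) fails.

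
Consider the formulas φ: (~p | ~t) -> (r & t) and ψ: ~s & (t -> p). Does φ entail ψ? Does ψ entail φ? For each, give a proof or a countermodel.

(⇒) This fails. Under r = T, p = F, t = T, s = F, the left side is true but the right side is false.

(⇐) This fails. Under r = F, p = F, t = F, s = F, the left side is false but the right side is true.

Neither direction holds.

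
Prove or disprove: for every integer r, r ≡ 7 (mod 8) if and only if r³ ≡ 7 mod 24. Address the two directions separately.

(⟸) The residues r modulo 24 with r³ ≡ 7 (mod 24) are exactly {7}, and each is ≡ 7 (mod 8).

(⟹) This fails: take r = 15. Then 15 ≡ 7 (mod 8), but 15³ = 3375 ≡ 15 (mod 24), not 7.

The forward direction fails; the converse holds.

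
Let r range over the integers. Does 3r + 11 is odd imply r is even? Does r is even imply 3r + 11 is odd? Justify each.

(⇐) Suppose r is even; write r = 2j. Then 3r + 11 = 3·(2j) + 11 = 2·3j + 11, which is odd.

(⇒) Suppose 3r + 11 is odd. Since 3 is odd, 3r and r have the same parity, so 3r + 11 ≡ r + 11 (mod 2). As 11 is odd, 3r + 11 is odd exactly when r is even. Thus r is even.

Equivalent; both directions hold.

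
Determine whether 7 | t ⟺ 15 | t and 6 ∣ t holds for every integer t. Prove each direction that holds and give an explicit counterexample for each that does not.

(⇒) fails and (⇐) fails.

(→) This fails: take t = 7. Certainly 7 ∣ 7, but 15 ∤ 7.

(←) This fails: take t = 30. Both 15 ∣ 30 and 6 ∣ 30, yet 30 is not a multiple of 7 (since 30 = 4·7 + 2), so 7 ∤ 30.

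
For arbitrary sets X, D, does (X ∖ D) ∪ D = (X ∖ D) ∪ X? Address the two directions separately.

(⟸) Let x ∈ (X ∖ D) ∪ X. Then either x ∈ X and x ∉ D; or x ∈ X ∩ D. In each case x ∈ (X ∖ D) ∪ D, so (X ∖ D) ∪ X ⊆ (X ∖ D) ∪ D.

(⟹) This inclusion fails. Take X = ∅, D = {1}; then 1 ∈ (X ∖ D) ∪ D but 1 ∉ (X ∖ D) ∪ X.

(⊆) fails; (⊇) holds.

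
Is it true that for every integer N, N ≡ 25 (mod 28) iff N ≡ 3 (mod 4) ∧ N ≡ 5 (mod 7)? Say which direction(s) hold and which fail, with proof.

Forward direction. This fails: N = 25 gives 25 ≡ 25 (mod 28) but 25 ≡ 1 (mod 4), so the conjunction on the right does not hold.

Converse. This fails: N = 19 satisfies both congruences on the right (19 ≡ 3 mod 4 and 19 ≡ 5 mod 7) yet 19 ≡ 19 (mod 28), not 25.

Neither implication holds.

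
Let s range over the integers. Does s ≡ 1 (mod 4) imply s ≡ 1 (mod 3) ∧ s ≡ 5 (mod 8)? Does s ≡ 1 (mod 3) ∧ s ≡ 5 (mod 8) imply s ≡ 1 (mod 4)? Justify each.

Only the converse holds.

[⇐] If s ≡ 1 (mod 3) and s ≡ 5 (mod 8), then by the Chinese remainder theorem s ≡ 13 (mod 24). Since 13 ≡ 1 (mod 4) and 4 ∣ 24, we get s ≡ 1 (mod 4).

[⇒] This fails: s = 1 gives 1 ≡ 1 (mod 4) but 1 ≡ 1 (mod 8), so the conjunction on the right does not hold.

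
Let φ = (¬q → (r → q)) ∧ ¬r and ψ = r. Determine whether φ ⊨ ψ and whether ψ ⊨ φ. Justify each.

Forward direction. This fails. Under q = F, r = F, the left side is true but the right side is false.

Converse. This fails. Under q = F, r = T, the left side is false but the right side is true.

Both directions fail.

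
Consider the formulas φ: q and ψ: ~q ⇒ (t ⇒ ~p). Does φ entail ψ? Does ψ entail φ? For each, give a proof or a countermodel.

The forward direction holds; the converse fails.

Forward direction. Assume the antecedent. If t is true, the antecedent forces (t = T, p = F, q = T) or (t = T, p = T, q = T), and ~q ⇒ (t ⇒ ~p) holds there. If t is false, ~q ⇒ (t ⇒ ~p) reduces to true regardless of the other variables. Either way ~q ⇒ (t ⇒ ~p) holds.

Converse. This fails. Under t = F, p = F, q = F, the left side is false but the right side is true.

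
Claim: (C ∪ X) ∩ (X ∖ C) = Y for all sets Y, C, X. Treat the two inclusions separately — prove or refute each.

(⊆) This inclusion fails. Take Y = ∅, C = ∅, X = {1}; then 1 ∈ (C ∪ X) ∩ (X ∖ C) but 1 ∉ Y.

(⊇) This inclusion fails. Take Y = {1}, C = ∅, X = ∅; then 1 ∈ Y but 1 ∉ (C ∪ X) ∩ (X ∖ C).

Both inclusions fail.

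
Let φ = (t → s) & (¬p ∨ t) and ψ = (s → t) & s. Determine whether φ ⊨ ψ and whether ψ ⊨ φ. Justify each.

(⇒) fails; (⇐) holds.

(⇒) This fails. Under p = F, t = F, s = F, the left side is true but the right side is false.

(⇐) Assume the antecedent. If p is true, the antecedent forces (p = T, t = T, s = T), and (t → s) & (¬p ∨ t) holds there. If p is false, the antecedent forces (p = F, t = T, s = T), and (t → s) & (¬p ∨ t) holds there. Either way (t → s) & (¬p ∨ t) holds.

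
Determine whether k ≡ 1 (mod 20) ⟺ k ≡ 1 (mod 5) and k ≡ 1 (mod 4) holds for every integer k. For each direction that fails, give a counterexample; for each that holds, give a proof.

Both implications hold.

(⟹) Suppose k ≡ 1 (mod 20); write k = 20j + 1. Since 5 ∣ 20, reducing mod 5 gives k ≡ 1 (mod 5); since 4 ∣ 20, reducing mod 4 gives k ≡ 1 (mod 4).

(⟸) Conversely, if k ≡ 1 (mod 5) and k ≡ 1 (mod 4), then by the Chinese remainder theorem k ≡ 1 (mod 20). This is exactly k ≡ 1 (mod 20).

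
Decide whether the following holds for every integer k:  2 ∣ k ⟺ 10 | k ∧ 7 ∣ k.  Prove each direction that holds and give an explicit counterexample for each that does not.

(←) Suppose 10 ∣ k and 7 ∣ k. Any common multiple of 10 and 7 is a multiple of their lcm; here gcd(10, 7) = 1, so lcm(10, 7) = 10·7 = 70, so 70 ∣ k. Since 2 ∣ 70, it follows that 2 ∣ k.

(→) This fails: take k = 2. Certainly 2 ∣ 2, but 10 ∤ 2.

Only the converse holds.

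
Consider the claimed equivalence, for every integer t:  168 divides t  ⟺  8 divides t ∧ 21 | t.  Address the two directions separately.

Both implications hold.

(→) If 168 ∣ t, write t = 168q. Since 168 = 21·8, t = 8·(21q), so 8 ∣ t; and since 168 = 8·21, t = 21·(8q), so 21 ∣ t.

(←) Suppose 8 ∣ t and 21 ∣ t. Any common multiple of 8 and 21 is a multiple of their lcm; here gcd(8, 21) = 1, so lcm(8, 21) = 8·21 = 168, so 168 ∣ t.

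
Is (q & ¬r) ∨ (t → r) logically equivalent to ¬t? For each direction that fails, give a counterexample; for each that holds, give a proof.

Only the converse holds.

(⇒) This fails. Under q = T, t = T, r = F, the left side is true but the right side is false.

(⇐) Assume the antecedent. If q is true, (q & ¬r) ∨ (t → r) reduces to true regardless of the other variables. If q is false, the antecedent forces (q = F, t = F, r = F) or (q = F, t = F, r = T), and (q & ¬r) ∨ (t → r) holds there. Either way (q & ¬r) ∨ (t → r) holds.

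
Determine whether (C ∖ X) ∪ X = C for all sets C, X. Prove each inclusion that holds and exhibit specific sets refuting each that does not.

(⟹) This inclusion fails. Take C = ∅, X = {1}; then 1 ∈ (C ∖ X) ∪ X but 1 ∉ C.

(⟸) Let x ∈ C. Then either x ∈ C and x ∉ X; or x ∈ C ∩ X. In each case x ∈ (C ∖ X) ∪ X, so C ⊆ (C ∖ X) ∪ X.

Only the reverse inclusion holds.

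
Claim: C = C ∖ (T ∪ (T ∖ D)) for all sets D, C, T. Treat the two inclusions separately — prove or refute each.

Forward inclusion. This inclusion fails. Take D = ∅, C = {1}, T = {1}; then 1 ∈ C but 1 ∉ C ∖ (T ∪ (T ∖ D)).

Reverse inclusion. Let x ∈ C ∖ (T ∪ (T ∖ D)). Then either x ∈ C and x ∉ D, T; or x ∈ D ∩ C and x ∉ T. In each case x ∈ C, so C ∖ (T ∪ (T ∖ D)) ⊆ C.

The sets are not equal: only the reverse inclusion holds.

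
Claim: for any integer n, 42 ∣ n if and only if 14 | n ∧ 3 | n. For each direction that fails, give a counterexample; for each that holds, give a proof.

Both directions hold.

[⇒] If 42 ∣ n, write n = 42q. Since 42 = 3·14, n = 14·(3q), so 14 ∣ n; and since 42 = 14·3, n = 3·(14q), so 3 ∣ n.

[⇐] Suppose 14 ∣ n and 3 ∣ n. Any common multiple of 14 and 3 is a multiple of their lcm; here gcd(14, 3) = 1, so lcm(14, 3) = 14·3 = 42, so 42 ∣ n.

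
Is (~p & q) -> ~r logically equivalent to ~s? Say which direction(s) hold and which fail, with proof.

[⇒] This fails. Under s = T, q = F, r = F, p = F, the left side is true but the right side is false.

[⇐] This fails. Under s = F, q = T, r = T, p = F, the left side is false but the right side is true.

Neither direction holds.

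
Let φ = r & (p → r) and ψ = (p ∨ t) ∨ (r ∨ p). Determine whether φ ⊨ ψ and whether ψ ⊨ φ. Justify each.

The forward direction holds; the converse fails.

(⇒) Assume the antecedent. If r is true, (p ∨ t) ∨ (r ∨ p) reduces to true regardless of the other variables. If r is false, the antecedent cannot hold. Either way (p ∨ t) ∨ (r ∨ p) holds.

(⇐) This fails. Under r = F, p = T, t = F, the left side is false but the right side is true.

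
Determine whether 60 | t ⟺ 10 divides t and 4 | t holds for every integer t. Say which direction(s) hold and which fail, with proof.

(⇒) If 60 ∣ t, write t = 60q. Since 60 = 6·10, t = 10·(6q), so 10 ∣ t; and since 60 = 15·4, t = 4·(15q), so 4 ∣ t.

(⇐) This fails: take t = 20. Both 10 ∣ 20 and 4 ∣ 20, yet 20 is not a multiple of 60 (since 20 = 0·60 + 20), so 60 ∤ 20.

Only the forward direction holds.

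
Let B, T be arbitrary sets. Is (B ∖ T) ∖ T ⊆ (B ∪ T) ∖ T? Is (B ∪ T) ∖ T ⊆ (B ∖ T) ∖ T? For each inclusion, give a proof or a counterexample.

Both inclusions hold.

(⊆) Let x ∈ (B ∖ T) ∖ T. Then x ∈ B and x ∉ T, from which x ∈ (B ∪ T) ∖ T.

(⊇) Let x ∈ (B ∪ T) ∖ T. Then x ∈ B and x ∉ T, from which x ∈ (B ∖ T) ∖ T.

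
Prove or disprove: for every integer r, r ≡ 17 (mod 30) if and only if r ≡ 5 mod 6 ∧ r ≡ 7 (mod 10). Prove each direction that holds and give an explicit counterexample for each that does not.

(→) Suppose r ≡ 17 (mod 30); write r = 30j + 17. Since 6 ∣ 30, reducing mod 6 gives r ≡ 17 ≡ 5 (mod 6); since 10 ∣ 30, reducing mod 10 gives r ≡ 17 ≡ 7 (mod 10).

(←) Conversely, if r ≡ 5 (mod 6) and r ≡ 7 (mod 10), then by the Chinese remainder theorem r ≡ 17 (mod 30). This is exactly r ≡ 17 (mod 30).

Both directions hold.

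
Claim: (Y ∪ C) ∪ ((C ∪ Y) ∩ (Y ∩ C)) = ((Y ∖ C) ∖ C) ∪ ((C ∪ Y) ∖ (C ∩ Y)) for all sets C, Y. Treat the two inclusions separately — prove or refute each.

(⟹) This inclusion fails. Take C = {1}, Y = {1}; then 1 ∈ (Y ∪ C) ∪ ((C ∪ Y) ∩ (Y ∩ C)) but 1 ∉ ((Y ∖ C) ∖ C) ∪ ((C ∪ Y) ∖ (C ∩ Y)).

(⟸) Let x ∈ ((Y ∖ C) ∖ C) ∪ ((C ∪ Y) ∖ (C ∩ Y)). Then either x ∈ C and x ∉ Y; or x ∈ Y and x ∉ C. In each case x ∈ (Y ∪ C) ∪ ((C ∪ Y) ∩ (Y ∩ C)), so ((Y ∖ C) ∖ C) ∪ ((C ∪ Y) ∖ (C ∩ Y)) ⊆ (Y ∪ C) ∪ ((C ∪ Y) ∩ (Y ∩ C)).

Only the reverse inclusion holds.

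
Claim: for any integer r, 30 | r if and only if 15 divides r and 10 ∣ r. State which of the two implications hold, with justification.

(→) If 30 ∣ r, write r = 30q. Since 30 = 2·15, r = 15·(2q), so 15 ∣ r; and since 30 = 3·10, r = 10·(3q), so 10 ∣ r.

(←) Suppose 15 ∣ r and 10 ∣ r. Any common multiple of 15 and 10 is a multiple of their lcm; here lcm(15, 10) = 15·10/gcd(15, 10) = 150/5 = 30, so 30 ∣ r.

Both implications hold.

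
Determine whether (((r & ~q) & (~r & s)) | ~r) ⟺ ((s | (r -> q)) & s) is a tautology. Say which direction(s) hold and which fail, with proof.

(→) This fails. Under s = F, q = F, r = F, the left side is true but the right side is false.

(←) This fails. Under s = T, q = F, r = T, the left side is false but the right side is true.

Both directions fail.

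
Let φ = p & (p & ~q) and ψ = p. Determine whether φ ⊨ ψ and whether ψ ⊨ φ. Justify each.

Forward direction. Assume the antecedent. If p is true, p reduces to true regardless of the other variables. If p is false, the antecedent cannot hold. Either way p holds.

Converse. This fails. Under p = T, q = T, the left side is false but the right side is true.

Only the forward direction holds.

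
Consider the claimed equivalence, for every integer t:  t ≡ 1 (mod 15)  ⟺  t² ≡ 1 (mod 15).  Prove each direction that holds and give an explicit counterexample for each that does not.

The forward direction holds; the converse fails.

(→) Suppose t ≡ 1 (mod 15). Write t = 15j + 1. Then (15j + 1)² = 225j² + 30j + 1 = 15(15j² + 2j) + 1, so t² ≡ 1 (mod 15).

(←) This fails: take t = 4. Then 4² = 16 ≡ 1 (mod 15), yet 4 ≡ 4 (mod 15), not 1.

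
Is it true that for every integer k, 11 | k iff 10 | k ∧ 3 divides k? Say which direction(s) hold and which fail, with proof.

Both directions fail.

Forward direction. This fails: take k = 11. Certainly 11 ∣ 11, but 10 ∤ 11.

Converse. This fails: take k = 30. Both 10 ∣ 30 and 3 ∣ 30, yet 30 is not a multiple of 11 (since 30 = 2·11 + 8), so 11 ∤ 30.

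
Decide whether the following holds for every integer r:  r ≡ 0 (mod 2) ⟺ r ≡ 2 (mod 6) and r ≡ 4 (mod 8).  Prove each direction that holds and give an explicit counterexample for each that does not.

The forward direction fails; the converse holds.

(←) If r ≡ 2 (mod 6) and r ≡ 4 (mod 8), then by the Chinese remainder theorem r ≡ 20 (mod 24). Since 20 ≡ 0 (mod 2) and 2 ∣ 24, we get r ≡ 0 (mod 2).

(→) This fails: r = 0 gives 0 ≡ 0 (mod 2) but 0 ≡ 0 (mod 6), so the conjunction on the right does not hold.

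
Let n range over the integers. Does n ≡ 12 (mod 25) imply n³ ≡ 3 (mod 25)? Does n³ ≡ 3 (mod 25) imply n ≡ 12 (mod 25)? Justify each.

[⇒] Suppose n ≡ 12 (mod 25). Write n = 25j + 12. Then (25j + 12)³ = 15625j³ + 22500j² + 10800j + 1728 = 25(625j³ + 900j² + 432j + 69) + 3, so n³ ≡ 3 (mod 25).

[⇐] Conversely, suppose n³ ≡ 3 (mod 25). The only residue r in {0, …, 24} with r³ ≡ 3 (mod 25) is r = 12, so n ≡ 12 (mod 25).

The biconditional holds.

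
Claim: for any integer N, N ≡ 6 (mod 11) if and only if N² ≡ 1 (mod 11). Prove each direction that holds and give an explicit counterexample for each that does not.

Both directions fail.

Forward direction. This fails: take N = 6. Then 6 ≡ 6 (mod 11), but 6² = 36 ≡ 3 (mod 11), not 1.

Converse. This fails: take N = 1. Then 1² = 1 ≡ 1 (mod 11), yet 1 ≡ 1 (mod 11), not 6.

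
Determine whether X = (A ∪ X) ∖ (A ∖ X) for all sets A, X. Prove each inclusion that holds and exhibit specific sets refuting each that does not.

(⟹) Let x ∈ X. Then either x ∈ X and x ∉ A; or x ∈ A ∩ X. In each case x ∈ (A ∪ X) ∖ (A ∖ X), so X ⊆ (A ∪ X) ∖ (A ∖ X).

(⟸) Let x ∈ (A ∪ X) ∖ (A ∖ X). Then either x ∈ X and x ∉ A; or x ∈ A ∩ X. In each case x ∈ X, so (A ∪ X) ∖ (A ∖ X) ⊆ X.

Both inclusions hold.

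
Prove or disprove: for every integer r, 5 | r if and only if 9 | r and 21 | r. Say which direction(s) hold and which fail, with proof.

Neither implication holds.

(⇒) This fails: take r = 5. Certainly 5 ∣ 5, but 9 ∤ 5.

(⇐) This fails: take r = 63. Both 9 ∣ 63 and 21 ∣ 63, yet 63 is not a multiple of 5 (since 63 = 12·5 + 3), so 5 ∤ 63.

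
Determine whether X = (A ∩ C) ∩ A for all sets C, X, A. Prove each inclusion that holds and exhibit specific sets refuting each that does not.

(⊆) This inclusion fails. Take C = ∅, X = {1}, A = ∅; then 1 ∈ X but 1 ∉ (A ∩ C) ∩ A.

(⊇) This inclusion fails. Take C = {1}, X = ∅, A = {1}; then 1 ∈ (A ∩ C) ∩ A but 1 ∉ X.

Neither inclusion holds.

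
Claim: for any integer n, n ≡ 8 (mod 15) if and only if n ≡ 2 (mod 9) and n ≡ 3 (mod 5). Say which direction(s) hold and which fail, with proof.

Converse. If n ≡ 2 (mod 9) and n ≡ 3 (mod 5), then by the Chinese remainder theorem n ≡ 38 (mod 45). Since 38 ≡ 8 (mod 15) and 15 ∣ 45, we get n ≡ 8 (mod 15).

Forward direction. This fails: n = 8 gives 8 ≡ 8 (mod 15) but 8 ≡ 8 (mod 9), so the conjunction on the right does not hold.

(⇒) fails; (⇐) holds.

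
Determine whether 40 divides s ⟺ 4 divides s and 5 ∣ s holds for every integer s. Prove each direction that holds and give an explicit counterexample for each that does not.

(⇒) holds; (⇐) fails.

(←) This fails: take s = 20. Both 4 ∣ 20 and 5 ∣ 20, yet 20 is not a multiple of 40 (since 20 = 0·40 + 20), so 40 ∤ 20.

(→) If 40 ∣ s, write s = 40q. Since 40 = 10·4, s = 4·(10q), so 4 ∣ s; and since 40 = 8·5, s = 5·(8q), so 5 ∣ s.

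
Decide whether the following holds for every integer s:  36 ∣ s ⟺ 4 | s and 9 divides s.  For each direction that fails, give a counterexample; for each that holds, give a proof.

(⇐) Suppose 4 ∣ s and 9 ∣ s. Any common multiple of 4 and 9 is a multiple of their lcm; here gcd(4, 9) = 1, so lcm(4, 9) = 4·9 = 36, so 36 ∣ s.

(⇒) If 36 ∣ s, write s = 36q. Since 36 = 9·4, s = 4·(9q), so 4 ∣ s; and since 36 = 4·9, s = 9·(4q), so 9 ∣ s.

Equivalent; both directions hold.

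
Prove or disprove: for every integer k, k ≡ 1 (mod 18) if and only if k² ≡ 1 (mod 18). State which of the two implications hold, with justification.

The forward direction holds; the converse fails.

Forward direction. Suppose k ≡ 1 (mod 18). Write k = 18j + 1. Then (18j + 1)² = 324j² + 36j + 1 = 18(18j² + 2j) + 1, so k² ≡ 1 (mod 18).

Converse. This fails: take k = 17. Then 17² = 289 ≡ 1 (mod 18), yet 17 ≡ 17 (mod 18), not 1.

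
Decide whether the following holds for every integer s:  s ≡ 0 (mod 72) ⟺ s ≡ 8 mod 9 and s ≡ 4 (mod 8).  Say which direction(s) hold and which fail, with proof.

Neither implication holds.

(→) This fails: s = 0 gives 0 ≡ 0 (mod 72) but 0 ≡ 0 (mod 9), so the conjunction on the right does not hold.

(←) This fails: s = 44 satisfies both congruences on the right (44 ≡ 8 mod 9 and 44 ≡ 4 mod 8) yet 44 ≡ 44 (mod 72), not 0.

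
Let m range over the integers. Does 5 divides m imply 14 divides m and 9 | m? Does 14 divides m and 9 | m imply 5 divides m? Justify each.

(⇒) fails and (⇐) fails.

(⟹) This fails: take m = 5. Certainly 5 ∣ 5, but 14 ∤ 5.

(⟸) This fails: take m = 126. Both 14 ∣ 126 and 9 ∣ 126, yet 126 is not a multiple of 5 (since 126 = 25·5 + 1), so 5 ∤ 126.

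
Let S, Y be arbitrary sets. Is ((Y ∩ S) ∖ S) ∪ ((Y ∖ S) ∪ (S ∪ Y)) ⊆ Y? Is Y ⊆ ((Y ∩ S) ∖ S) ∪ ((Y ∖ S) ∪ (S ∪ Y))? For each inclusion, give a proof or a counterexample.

(⊆) fails; (⊇) holds.

(⟹) This inclusion fails. Take S = {1}, Y = ∅; then 1 ∈ ((Y ∩ S) ∖ S) ∪ ((Y ∖ S) ∪ (S ∪ Y)) but 1 ∉ Y.

(⟸) Let x ∈ Y. Then either x ∈ Y and x ∉ S; or x ∈ S ∩ Y. In each case x ∈ ((Y ∩ S) ∖ S) ∪ ((Y ∖ S) ∪ (S ∪ Y)), so Y ⊆ ((Y ∩ S) ∖ S) ∪ ((Y ∖ S) ∪ (S ∪ Y)).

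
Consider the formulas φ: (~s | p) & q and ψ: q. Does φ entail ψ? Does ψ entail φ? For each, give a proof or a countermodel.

Only the forward implication holds.

(⟹) Assume the antecedent. If q is true, q reduces to true regardless of the other variables. If q is false, the antecedent cannot hold. Either way q holds.

(⟸) This fails. Under q = T, p = F, s = T, the left side is false but the right side is true.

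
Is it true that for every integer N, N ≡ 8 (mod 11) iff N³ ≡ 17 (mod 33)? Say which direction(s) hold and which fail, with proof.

Only the converse holds.

(⟸) The residues r modulo 33 with r³ ≡ 17 (mod 33) are exactly {8}, and each is ≡ 8 (mod 11).

(⟹) This fails: take N = 19. Then 19 ≡ 8 (mod 11), but 19³ = 6859 ≡ 28 (mod 33), not 17.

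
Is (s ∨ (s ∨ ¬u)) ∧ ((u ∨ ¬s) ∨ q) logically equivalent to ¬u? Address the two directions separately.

(⟹) This fails. Under q = F, s = T, u = T, the left side is true but the right side is false.

(⟸) This fails. Under q = F, s = T, u = F, the left side is false but the right side is true.

(⇒) fails and (⇐) fails.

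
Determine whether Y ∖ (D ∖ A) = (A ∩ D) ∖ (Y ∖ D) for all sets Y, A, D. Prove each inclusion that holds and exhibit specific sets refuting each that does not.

(⊆) This inclusion fails. Take Y = {1}, A = ∅, D = ∅; then 1 ∈ Y ∖ (D ∖ A) but 1 ∉ (A ∩ D) ∖ (Y ∖ D).

(⊇) This inclusion fails. Take Y = ∅, A = {1}, D = {1}; then 1 ∈ (A ∩ D) ∖ (Y ∖ D) but 1 ∉ Y ∖ (D ∖ A).

Both inclusions fail.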